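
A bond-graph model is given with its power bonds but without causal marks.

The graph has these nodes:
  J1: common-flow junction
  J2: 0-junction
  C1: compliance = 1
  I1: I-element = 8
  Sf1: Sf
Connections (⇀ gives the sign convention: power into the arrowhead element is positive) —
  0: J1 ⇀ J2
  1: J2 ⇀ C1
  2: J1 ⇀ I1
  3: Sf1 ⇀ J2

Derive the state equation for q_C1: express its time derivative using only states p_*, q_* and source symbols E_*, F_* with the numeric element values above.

dq_C1/dt = F_Sf1 + p_I1/8

bond 3 stroke at Sf1  (source Sf1 imposes f)
bond 1 stroke at J2  (C1: C, integral causality)
bond 0 stroke at J1  (J2 effort already set via bond 1)
bond 2 stroke at I1  (only one flow-in slot at J1)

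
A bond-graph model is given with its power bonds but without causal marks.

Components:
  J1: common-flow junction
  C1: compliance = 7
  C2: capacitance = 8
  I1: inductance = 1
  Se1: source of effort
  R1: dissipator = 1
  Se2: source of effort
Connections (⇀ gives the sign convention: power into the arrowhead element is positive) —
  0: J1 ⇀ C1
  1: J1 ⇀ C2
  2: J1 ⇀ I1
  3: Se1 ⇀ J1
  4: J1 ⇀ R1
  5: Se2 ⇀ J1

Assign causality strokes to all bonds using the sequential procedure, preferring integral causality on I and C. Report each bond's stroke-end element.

bond 0 stroke at J1
bond 1 stroke at J1
bond 2 stroke at I1
bond 3 stroke at J1
bond 4 stroke at J1
bond 5 stroke at J1

b3 |J1  (Se1 (Se) sets effort on bond)
b5 |J1  (Se2: effort source, stroke at far end)
b0 |J1  (prefer integral on C1)
b1 |J1  (prefer integral on C2)
b2 |I1  (I1: I, integral causality)
b4 |J1  (J1 flow already set via bond 2)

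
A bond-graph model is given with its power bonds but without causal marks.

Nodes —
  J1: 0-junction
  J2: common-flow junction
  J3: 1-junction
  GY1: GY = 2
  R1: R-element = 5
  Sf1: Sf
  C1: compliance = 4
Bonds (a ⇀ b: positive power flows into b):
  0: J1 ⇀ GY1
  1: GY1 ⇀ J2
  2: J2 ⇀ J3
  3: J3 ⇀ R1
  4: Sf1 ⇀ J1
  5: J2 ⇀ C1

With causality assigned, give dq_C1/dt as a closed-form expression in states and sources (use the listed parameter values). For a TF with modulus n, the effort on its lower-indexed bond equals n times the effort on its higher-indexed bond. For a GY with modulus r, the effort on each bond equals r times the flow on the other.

β4 |Sf1  (Sf1 (Sf) sets flow on bond)
β0 |J1  (J1: last free bond brings effort in)
β1 |J2  (GY GY1: same side as bond 0)
β5 |J2  (C1 outputs effort q/C1)
β2 |J3  (only one flow-in slot at J2)
β3 |R1  (closing 1-jn rule on J3)

dq_C1/dt = 2*F_Sf1/5 - q_C1/20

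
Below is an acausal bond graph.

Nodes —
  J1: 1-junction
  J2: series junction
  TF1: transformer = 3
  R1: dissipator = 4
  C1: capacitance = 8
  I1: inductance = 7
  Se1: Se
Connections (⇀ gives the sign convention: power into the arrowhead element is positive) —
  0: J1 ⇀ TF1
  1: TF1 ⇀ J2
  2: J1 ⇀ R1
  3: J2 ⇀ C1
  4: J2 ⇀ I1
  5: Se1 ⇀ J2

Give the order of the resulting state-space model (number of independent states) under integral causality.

bond 5 stroke→J2  (Se1 fixes effort; stroke away)
bond 3 stroke→J2  (C1 outputs effort q/C1)
bond 4 stroke→I1  (I1: I, integral causality)
bond 1 stroke→J2  (common-f at J2 fixed by 4)
bond 0 stroke→TF1  (TF1 one-in-one-out from 1)
bond 2 stroke→J1  (common-f at J1 fixed by 0)

2  (C1, I1 all integral)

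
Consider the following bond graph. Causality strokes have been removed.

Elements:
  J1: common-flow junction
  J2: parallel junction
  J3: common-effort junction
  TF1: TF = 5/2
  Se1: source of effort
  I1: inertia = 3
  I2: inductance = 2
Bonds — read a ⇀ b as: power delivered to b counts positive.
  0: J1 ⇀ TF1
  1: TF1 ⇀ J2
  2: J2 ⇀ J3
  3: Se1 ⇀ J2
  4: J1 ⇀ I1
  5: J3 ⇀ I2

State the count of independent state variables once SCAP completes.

b3 →J2  (Se1 fixes effort; stroke away)
b1 →TF1  (J2 effort already set via bond 3)
b2 →J3  (common-e at J2 fixed by 3)
b5 →I2  (0-jn J3 has e-setter on 2)
b0 →J1  (TF TF1: opposite of bond 1)
b4 →I1  (J1 needs exactly one f-in)

2  (I1, I2 all integral)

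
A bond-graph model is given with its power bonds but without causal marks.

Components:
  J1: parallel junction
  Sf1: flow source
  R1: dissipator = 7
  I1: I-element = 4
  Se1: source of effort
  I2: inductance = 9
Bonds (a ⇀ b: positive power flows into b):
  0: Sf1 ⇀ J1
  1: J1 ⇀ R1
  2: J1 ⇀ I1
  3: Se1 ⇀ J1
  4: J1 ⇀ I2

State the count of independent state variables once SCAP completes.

b0 stroke at Sf1  (Sf1 (Sf) sets flow on bond)
b3 stroke at J1  (Se1: effort source, stroke at far end)
b1 stroke at R1  (0-jn J1 has e-setter on 3)
b2 stroke at I1  (0-jn J1 has e-setter on 3)
b4 stroke at I2  (J1: bond 3 brought effort, rest push out)

2  (I1, I2 all integral)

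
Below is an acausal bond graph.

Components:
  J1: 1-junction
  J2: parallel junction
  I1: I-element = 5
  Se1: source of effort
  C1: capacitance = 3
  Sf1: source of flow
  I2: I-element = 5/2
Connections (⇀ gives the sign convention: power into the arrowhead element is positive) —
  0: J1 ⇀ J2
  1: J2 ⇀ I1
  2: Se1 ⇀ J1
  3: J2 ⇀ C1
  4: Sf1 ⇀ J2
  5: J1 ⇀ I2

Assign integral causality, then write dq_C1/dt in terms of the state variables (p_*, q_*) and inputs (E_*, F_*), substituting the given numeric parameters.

dq_C1/dt = F_Sf1 - p_I1/5 + 2*p_I2/5

b2 stroke→J1  (Se1 (Se) sets effort on bond)
b4 stroke→Sf1  (Sf1 fixes flow; stroke at Sf1)
b1 stroke→I1  (I1 integral (f out))
b3 stroke→J2  (C1 integral (e out))
b0 stroke→J1  (0-jn J2 has e-setter on 3)
b5 stroke→I2  (only one flow-in slot at J1)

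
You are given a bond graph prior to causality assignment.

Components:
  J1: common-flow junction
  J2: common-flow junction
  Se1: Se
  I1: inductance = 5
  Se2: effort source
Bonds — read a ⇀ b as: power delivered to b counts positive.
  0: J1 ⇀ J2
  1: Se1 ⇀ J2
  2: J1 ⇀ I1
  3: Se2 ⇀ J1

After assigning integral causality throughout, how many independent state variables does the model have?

1  (I1 all integral)

bond 1 →J2  (Se1 fixes effort; stroke away)
bond 3 →J1  (Se2 (Se) sets effort on bond)
bond 0 →J1  (J2: last free bond brings flow in)
bond 2 →I1  (only one flow-in slot at J1)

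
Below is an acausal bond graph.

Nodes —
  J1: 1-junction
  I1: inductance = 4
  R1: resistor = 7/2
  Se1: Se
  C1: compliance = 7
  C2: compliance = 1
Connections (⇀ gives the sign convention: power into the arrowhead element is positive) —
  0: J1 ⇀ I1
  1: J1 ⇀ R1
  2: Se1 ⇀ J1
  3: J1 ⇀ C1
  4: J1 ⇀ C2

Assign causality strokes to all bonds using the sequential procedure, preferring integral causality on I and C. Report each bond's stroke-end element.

β0 →I1
β1 →J1
β2 →J1
β3 →J1
β4 →J1

bond 2 |J1  (Se1 (Se) sets effort on bond)
bond 0 |I1  (I1 outputs flow p/I1)
bond 1 |J1  (J1 flow already set via bond 0)
bond 3 |J1  (J1 flow already set via bond 0)
bond 4 |J1  (1-jn J1 has f-setter on 0)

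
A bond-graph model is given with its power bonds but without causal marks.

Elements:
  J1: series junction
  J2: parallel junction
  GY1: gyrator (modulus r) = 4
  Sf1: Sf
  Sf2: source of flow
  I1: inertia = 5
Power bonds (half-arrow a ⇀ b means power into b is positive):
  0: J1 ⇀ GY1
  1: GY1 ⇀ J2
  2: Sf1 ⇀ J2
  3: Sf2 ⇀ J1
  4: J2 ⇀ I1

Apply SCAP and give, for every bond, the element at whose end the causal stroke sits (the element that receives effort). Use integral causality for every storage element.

#0 |J1
#1 |J2
#2 |Sf1
#3 |Sf2
#4 |I1

bond 2 stroke at Sf1  (Sf1 (Sf) sets flow on bond)
bond 3 stroke at Sf2  (Sf2 (Sf) sets flow on bond)
bond 0 stroke at J1  (J1: bond 3 brought flow, rest push out)
bond 1 stroke at J2  (GY1: gyrator matches bond 0)
bond 4 stroke at I1  (common-e at J2 fixed by 1)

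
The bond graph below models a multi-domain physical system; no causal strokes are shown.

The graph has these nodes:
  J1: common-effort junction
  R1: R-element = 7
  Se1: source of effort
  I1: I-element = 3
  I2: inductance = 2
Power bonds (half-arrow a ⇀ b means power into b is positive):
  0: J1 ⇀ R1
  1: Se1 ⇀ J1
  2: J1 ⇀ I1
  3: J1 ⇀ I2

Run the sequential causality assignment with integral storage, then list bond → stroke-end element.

b0 stroke at R1
b1 stroke at J1
b2 stroke at I1
b3 stroke at I2

b1 |J1  (source Se1 imposes e)
b0 |R1  (J1 effort already set via bond 1)
b2 |I1  (common-e at J1 fixed by 1)
b3 |I2  (0-jn J1 has e-setter on 1)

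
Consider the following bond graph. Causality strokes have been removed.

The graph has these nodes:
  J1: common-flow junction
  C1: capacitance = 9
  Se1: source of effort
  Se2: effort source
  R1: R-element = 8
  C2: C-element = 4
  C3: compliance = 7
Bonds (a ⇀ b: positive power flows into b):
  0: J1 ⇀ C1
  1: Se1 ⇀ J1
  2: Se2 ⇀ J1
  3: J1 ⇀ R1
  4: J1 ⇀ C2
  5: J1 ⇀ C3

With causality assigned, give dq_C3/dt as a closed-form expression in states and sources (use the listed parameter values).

dq_C3/dt = E_Se1/8 + E_Se2/8 - q_C1/72 - q_C2/32 - q_C3/56

β1 →J1  (Se1 (Se) sets effort on bond)
β2 →J1  (Se2: effort source, stroke at far end)
β0 →J1  (prefer integral on C1)
β4 →J1  (C2: C, integral causality)
β5 →J1  (prefer integral on C3)
β3 →R1  (only one flow-in slot at J1)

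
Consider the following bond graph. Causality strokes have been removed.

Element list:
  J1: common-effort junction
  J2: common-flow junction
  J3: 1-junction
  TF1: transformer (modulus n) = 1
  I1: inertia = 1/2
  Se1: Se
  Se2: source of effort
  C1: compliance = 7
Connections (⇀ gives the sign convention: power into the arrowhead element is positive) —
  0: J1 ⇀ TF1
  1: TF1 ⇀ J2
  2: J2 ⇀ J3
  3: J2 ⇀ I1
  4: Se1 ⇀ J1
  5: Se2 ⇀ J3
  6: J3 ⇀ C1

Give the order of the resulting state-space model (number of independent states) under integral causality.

2  (C1, I1 all integral)

β4 →J1  (Se1 fixes effort; stroke away)
β5 →J3  (Se2 (Se) sets effort on bond)
β0 →TF1  (common-e at J1 fixed by 4)
β1 →J2  (TF TF1: opposite of bond 0)
β3 →I1  (I1 integral (f out))
β2 →J2  (J2 flow already set via bond 3)
β6 →J3  (J3: bond 2 brought flow, rest push out)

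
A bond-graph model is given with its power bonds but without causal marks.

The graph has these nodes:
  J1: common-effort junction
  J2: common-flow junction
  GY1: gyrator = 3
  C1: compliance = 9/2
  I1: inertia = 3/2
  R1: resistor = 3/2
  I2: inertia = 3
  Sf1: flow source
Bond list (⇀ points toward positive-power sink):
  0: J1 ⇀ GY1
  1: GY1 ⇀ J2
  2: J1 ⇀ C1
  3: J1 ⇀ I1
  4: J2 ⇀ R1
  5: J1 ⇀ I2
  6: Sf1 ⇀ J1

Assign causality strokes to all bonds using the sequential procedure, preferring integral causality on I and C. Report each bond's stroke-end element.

#6 stroke at Sf1  (source Sf1 imposes f)
#2 stroke at J1  (C1: C, integral causality)
#0 stroke at GY1  (common-e at J1 fixed by 2)
#3 stroke at I1  (J1: bond 2 brought effort, rest push out)
#5 stroke at I2  (0-jn J1 has e-setter on 2)
#1 stroke at GY1  (through GY1, causality inverts; strokes same side of GY1)
#4 stroke at J2  (J2 flow already set via bond 1)

#0 stroke→GY1
#1 stroke→GY1
#2 stroke→J1
#3 stroke→I1
#4 stroke→J2
#5 stroke→I2
#6 stroke→Sf1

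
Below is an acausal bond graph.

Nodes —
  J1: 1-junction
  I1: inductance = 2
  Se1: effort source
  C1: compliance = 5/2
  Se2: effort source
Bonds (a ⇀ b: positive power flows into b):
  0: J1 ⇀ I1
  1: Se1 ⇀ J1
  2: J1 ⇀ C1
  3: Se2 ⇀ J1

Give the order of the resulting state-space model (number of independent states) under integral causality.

bond 1 stroke→J1  (Se1: effort source, stroke at far end)
bond 3 stroke→J1  (Se2 fixes effort; stroke away)
bond 0 stroke→I1  (I1 outputs flow p/I1)
bond 2 stroke→J1  (1-jn J1 has f-setter on 0)

2  (C1, I1 all integral)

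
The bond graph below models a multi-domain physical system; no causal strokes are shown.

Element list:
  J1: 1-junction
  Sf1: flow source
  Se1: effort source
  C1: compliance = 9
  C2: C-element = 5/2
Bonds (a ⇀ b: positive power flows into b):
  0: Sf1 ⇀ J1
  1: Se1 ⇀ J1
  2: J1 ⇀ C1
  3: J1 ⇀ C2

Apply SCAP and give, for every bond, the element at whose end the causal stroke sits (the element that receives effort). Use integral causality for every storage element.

bond 0 stroke at Sf1
bond 1 stroke at J1
bond 2 stroke at J1
bond 3 stroke at J1

#0 stroke at Sf1  (source Sf1 imposes f)
#1 stroke at J1  (Se1: effort source, stroke at far end)
#2 stroke at J1  (1-jn J1 has f-setter on 0)
#3 stroke at J1  (J1: bond 0 brought flow, rest push out)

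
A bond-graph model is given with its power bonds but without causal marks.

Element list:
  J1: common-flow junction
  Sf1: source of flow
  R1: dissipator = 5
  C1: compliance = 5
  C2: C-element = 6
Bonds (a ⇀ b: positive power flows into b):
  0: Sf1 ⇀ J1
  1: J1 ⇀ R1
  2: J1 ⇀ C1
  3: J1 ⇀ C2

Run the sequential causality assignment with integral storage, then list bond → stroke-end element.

β0 stroke→Sf1  (Sf1 (Sf) sets flow on bond)
β1 stroke→J1  (J1: bond 0 brought flow, rest push out)
β2 stroke→J1  (1-jn J1 has f-setter on 0)
β3 stroke→J1  (common-f at J1 fixed by 0)

bond 0 →Sf1
bond 1 →J1
bond 2 →J1
bond 3 →J1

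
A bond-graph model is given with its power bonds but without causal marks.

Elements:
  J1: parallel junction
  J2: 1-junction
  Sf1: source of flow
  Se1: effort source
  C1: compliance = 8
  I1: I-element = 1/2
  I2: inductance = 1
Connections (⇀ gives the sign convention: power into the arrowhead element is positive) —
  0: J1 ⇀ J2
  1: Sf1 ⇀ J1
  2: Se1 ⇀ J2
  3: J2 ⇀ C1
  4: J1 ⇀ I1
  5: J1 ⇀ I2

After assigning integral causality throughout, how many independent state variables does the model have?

β1 |Sf1  (Sf1: flow source, stroke at near end)
β2 |J2  (source Se1 imposes e)
β3 |J2  (C1 outputs effort q/C1)
β0 |J1  (J2: last free bond brings flow in)
β4 |I1  (common-e at J1 fixed by 0)
β5 |I2  (J1 effort already set via bond 0)

3  (C1, I1, I2 all integral)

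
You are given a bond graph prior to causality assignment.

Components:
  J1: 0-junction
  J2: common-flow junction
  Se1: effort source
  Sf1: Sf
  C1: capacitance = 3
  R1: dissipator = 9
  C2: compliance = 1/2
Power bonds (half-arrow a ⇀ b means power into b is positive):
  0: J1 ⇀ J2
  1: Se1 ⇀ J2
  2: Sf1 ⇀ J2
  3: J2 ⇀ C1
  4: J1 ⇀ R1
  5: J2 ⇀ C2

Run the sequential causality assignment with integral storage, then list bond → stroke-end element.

#0 |J2
#1 |J2
#2 |Sf1
#3 |J2
#4 |J1
#5 |J2

b1 |J2  (Se1 (Se) sets effort on bond)
b2 |Sf1  (Sf1 (Sf) sets flow on bond)
b0 |J2  (1-jn J2 has f-setter on 2)
b3 |J2  (J2: bond 2 brought flow, rest push out)
b5 |J2  (J2: bond 2 brought flow, rest push out)
b4 |J1  (only one effort-in slot at J1)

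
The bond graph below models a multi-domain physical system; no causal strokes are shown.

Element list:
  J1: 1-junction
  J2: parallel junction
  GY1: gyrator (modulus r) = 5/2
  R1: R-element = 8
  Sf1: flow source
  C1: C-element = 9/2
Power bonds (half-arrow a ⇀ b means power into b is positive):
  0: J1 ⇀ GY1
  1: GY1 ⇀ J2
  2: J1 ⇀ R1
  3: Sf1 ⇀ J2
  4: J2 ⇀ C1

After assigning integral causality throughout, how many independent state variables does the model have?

β3 stroke→Sf1  (Sf1 (Sf) sets flow on bond)
β4 stroke→J2  (C1 outputs effort q/C1)
β1 stroke→GY1  (0-jn J2 has e-setter on 4)
β0 stroke→GY1  (through GY1, causality inverts; strokes same side of GY1)
β2 stroke→J1  (1-jn J1 has f-setter on 0)

1  (C1 all integral)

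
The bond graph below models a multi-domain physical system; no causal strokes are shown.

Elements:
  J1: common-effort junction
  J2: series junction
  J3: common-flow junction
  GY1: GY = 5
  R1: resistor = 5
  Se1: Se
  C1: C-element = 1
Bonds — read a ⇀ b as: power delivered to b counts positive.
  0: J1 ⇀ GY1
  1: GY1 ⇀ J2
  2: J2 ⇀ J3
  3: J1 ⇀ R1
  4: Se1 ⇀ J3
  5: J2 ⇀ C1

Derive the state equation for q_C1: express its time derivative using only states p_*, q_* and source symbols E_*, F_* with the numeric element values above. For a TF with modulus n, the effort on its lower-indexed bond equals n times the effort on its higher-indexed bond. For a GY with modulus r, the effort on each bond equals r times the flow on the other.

#4 →J3  (Se1: effort source, stroke at far end)
#2 →J2  (only one flow-in slot at J3)
#5 →J2  (C1 outputs effort q/C1)
#1 →GY1  (J2: last free bond brings flow in)
#0 →GY1  (GY1: gyrator matches bond 1)
#3 →J1  (closing 0-jn rule on J1)

dq_C1/dt = E_Se1/5 - q_C1/5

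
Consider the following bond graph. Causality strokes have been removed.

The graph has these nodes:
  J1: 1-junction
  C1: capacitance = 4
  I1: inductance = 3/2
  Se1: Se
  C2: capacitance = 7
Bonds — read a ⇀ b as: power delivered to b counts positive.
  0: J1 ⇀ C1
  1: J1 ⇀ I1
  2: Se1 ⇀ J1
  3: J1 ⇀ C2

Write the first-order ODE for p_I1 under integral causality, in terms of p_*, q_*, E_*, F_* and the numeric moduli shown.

dp_I1/dt = E_Se1 - q_C1/4 - q_C2/7

bond 2 |J1  (Se1 fixes effort; stroke away)
bond 0 |J1  (C1: C, integral causality)
bond 1 |I1  (I1 integral (f out))
bond 3 |J1  (J1: bond 1 brought flow, rest push out)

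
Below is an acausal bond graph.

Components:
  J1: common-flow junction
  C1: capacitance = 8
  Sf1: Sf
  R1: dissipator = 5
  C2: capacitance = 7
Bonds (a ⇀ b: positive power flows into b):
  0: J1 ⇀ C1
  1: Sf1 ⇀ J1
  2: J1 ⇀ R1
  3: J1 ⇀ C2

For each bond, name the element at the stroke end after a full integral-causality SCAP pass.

b1 →Sf1  (Sf1 (Sf) sets flow on bond)
b0 →J1  (J1 flow already set via bond 1)
b2 →J1  (common-f at J1 fixed by 1)
b3 →J1  (J1: bond 1 brought flow, rest push out)

bond 0 stroke→J1
bond 1 stroke→Sf1
bond 2 stroke→J1
bond 3 stroke→J1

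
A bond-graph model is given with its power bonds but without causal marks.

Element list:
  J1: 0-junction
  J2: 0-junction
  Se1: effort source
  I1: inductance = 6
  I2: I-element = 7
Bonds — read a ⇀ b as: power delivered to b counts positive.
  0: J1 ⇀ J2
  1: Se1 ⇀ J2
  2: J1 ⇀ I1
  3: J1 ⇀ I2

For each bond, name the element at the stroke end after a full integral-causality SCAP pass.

b1 →J2  (Se1 fixes effort; stroke away)
b0 →J1  (common-e at J2 fixed by 1)
b2 →I1  (J1: bond 0 brought effort, rest push out)
b3 →I2  (J1: bond 0 brought effort, rest push out)

b0 stroke at J1
b1 stroke at J2
b2 stroke at I1
b3 stroke at I2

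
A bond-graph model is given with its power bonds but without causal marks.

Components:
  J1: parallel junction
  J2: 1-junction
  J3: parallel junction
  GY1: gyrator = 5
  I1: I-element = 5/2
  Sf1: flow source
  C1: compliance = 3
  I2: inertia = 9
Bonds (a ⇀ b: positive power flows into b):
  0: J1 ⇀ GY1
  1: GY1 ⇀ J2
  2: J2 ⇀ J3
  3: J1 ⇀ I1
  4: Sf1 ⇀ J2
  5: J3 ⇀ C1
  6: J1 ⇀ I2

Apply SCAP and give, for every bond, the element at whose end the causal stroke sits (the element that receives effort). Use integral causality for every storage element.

bond 4 |Sf1  (Sf1 fixes flow; stroke at Sf1)
bond 1 |J2  (common-f at J2 fixed by 4)
bond 2 |J2  (J2: bond 4 brought flow, rest push out)
bond 5 |J3  (J3 needs exactly one e-in)
bond 0 |J1  (GY1 both-in/both-out from 1)
bond 3 |I1  (0-jn J1 has e-setter on 0)
bond 6 |I2  (common-e at J1 fixed by 0)

bond 0 |J1
bond 1 |J2
bond 2 |J2
bond 3 |I1
bond 4 |Sf1
bond 5 |J3
bond 6 |I2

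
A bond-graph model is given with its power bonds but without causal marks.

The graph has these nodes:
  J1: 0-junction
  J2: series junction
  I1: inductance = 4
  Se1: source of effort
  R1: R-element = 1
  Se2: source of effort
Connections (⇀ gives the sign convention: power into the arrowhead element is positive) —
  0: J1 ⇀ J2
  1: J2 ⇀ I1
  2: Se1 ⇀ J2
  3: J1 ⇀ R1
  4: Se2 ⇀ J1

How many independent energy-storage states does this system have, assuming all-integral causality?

1  (I1 all integral)

b2 stroke at J2  (Se1: effort source, stroke at far end)
b4 stroke at J1  (source Se2 imposes e)
b0 stroke at J2  (J1 effort already set via bond 4)
b3 stroke at R1  (J1: bond 4 brought effort, rest push out)
b1 stroke at I1  (J2 needs exactly one f-in)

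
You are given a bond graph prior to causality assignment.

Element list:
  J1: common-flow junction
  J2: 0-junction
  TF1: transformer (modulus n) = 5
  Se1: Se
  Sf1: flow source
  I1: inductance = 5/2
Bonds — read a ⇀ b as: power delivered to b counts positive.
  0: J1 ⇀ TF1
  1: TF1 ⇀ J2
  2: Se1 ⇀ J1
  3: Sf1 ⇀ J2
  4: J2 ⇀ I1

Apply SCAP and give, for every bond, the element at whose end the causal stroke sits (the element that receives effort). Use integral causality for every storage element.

b0 |TF1
b1 |J2
b2 |J1
b3 |Sf1
b4 |I1

#2 stroke→J1  (Se1 fixes effort; stroke away)
#3 stroke→Sf1  (Sf1 (Sf) sets flow on bond)
#0 stroke→TF1  (J1 needs exactly one f-in)
#1 stroke→J2  (TF1: transformer flips bond 0)
#4 stroke→I1  (common-e at J2 fixed by 1)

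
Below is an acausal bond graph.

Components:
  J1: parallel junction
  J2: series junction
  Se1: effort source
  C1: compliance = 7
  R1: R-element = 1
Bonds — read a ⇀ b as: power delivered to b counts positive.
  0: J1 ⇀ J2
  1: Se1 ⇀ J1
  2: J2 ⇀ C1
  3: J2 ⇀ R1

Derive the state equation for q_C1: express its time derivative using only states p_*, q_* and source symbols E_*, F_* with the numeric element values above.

#1 |J1  (Se1: effort source, stroke at far end)
#0 |J2  (J1 effort already set via bond 1)
#2 |J2  (C1 outputs effort q/C1)
#3 |R1  (closing 1-jn rule on J2)

dq_C1/dt = E_Se1 - q_C1/7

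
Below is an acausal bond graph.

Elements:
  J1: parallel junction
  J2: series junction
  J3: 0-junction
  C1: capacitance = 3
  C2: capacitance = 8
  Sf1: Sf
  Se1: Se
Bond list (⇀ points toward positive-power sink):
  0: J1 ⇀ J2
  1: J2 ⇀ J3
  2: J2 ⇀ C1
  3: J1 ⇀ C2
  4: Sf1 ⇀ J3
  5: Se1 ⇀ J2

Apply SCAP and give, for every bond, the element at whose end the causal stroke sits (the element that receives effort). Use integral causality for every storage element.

β0 |J2
β1 |J3
β2 |J2
β3 |J1
β4 |Sf1
β5 |J2

b4 |Sf1  (Sf1: flow source, stroke at near end)
b5 |J2  (Se1 fixes effort; stroke away)
b1 |J3  (J3 needs exactly one e-in)
b0 |J2  (1-jn J2 has f-setter on 1)
b2 |J2  (common-f at J2 fixed by 1)
b3 |J1  (only one effort-in slot at J1)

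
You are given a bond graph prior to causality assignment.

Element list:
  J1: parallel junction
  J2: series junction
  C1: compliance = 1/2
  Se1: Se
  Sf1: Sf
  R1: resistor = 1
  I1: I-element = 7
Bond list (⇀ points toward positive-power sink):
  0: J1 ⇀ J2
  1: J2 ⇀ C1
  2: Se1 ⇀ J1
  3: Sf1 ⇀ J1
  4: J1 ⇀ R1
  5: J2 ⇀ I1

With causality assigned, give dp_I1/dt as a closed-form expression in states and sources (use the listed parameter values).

dp_I1/dt = E_Se1 - 2*q_C1

b2 stroke→J1  (Se1 (Se) sets effort on bond)
b3 stroke→Sf1  (source Sf1 imposes f)
b0 stroke→J2  (0-jn J1 has e-setter on 2)
b4 stroke→R1  (common-e at J1 fixed by 2)
b1 stroke→J2  (C1: C, integral causality)
b5 stroke→I1  (only one flow-in slot at J2)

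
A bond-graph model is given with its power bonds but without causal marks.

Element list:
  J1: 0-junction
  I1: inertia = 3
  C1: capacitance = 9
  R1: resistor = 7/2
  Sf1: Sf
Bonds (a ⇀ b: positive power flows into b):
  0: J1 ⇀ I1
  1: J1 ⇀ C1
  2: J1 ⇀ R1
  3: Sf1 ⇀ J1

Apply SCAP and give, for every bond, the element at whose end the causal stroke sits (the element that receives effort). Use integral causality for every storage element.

bond 3 stroke→Sf1  (source Sf1 imposes f)
bond 0 stroke→I1  (I1: I, integral causality)
bond 1 stroke→J1  (C1 integral (e out))
bond 2 stroke→R1  (0-jn J1 has e-setter on 1)

bond 0 stroke at I1
bond 1 stroke at J1
bond 2 stroke at R1
bond 3 stroke at Sf1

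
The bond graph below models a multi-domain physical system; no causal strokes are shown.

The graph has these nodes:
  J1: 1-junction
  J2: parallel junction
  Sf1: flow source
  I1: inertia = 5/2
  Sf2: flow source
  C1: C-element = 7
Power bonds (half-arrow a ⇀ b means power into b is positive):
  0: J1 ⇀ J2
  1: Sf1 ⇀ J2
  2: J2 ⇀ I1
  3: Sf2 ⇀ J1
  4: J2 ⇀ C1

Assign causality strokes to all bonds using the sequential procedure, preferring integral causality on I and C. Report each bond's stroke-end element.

β1 stroke→Sf1  (Sf1: flow source, stroke at near end)
β3 stroke→Sf2  (source Sf2 imposes f)
β0 stroke→J1  (J1 flow already set via bond 3)
β2 stroke→I1  (prefer integral on I1)
β4 stroke→J2  (J2 needs exactly one e-in)

β0 stroke→J1
β1 stroke→Sf1
β2 stroke→I1
β3 stroke→Sf2
β4 stroke→J2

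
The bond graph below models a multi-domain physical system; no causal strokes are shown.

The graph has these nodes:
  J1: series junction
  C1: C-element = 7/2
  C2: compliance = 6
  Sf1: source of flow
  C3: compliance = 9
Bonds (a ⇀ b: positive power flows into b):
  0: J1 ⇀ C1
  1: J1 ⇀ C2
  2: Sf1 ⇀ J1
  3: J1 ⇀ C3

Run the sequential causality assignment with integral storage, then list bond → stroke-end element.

β2 →Sf1  (Sf1 fixes flow; stroke at Sf1)
β0 →J1  (common-f at J1 fixed by 2)
β1 →J1  (J1: bond 2 brought flow, rest push out)
β3 →J1  (J1 flow already set via bond 2)

b0 stroke→J1
b1 stroke→J1
b2 stroke→Sf1
b3 stroke→J1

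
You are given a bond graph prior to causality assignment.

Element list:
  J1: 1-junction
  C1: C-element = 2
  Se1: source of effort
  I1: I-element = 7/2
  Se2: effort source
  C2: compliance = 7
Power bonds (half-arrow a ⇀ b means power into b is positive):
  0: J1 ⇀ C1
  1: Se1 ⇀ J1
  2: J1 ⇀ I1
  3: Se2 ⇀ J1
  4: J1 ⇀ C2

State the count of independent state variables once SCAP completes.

b1 stroke→J1  (Se1 fixes effort; stroke away)
b3 stroke→J1  (Se2 (Se) sets effort on bond)
b0 stroke→J1  (C1 integral (e out))
b2 stroke→I1  (I1 outputs flow p/I1)
b4 stroke→J1  (1-jn J1 has f-setter on 2)

3  (C1, C2, I1 all integral)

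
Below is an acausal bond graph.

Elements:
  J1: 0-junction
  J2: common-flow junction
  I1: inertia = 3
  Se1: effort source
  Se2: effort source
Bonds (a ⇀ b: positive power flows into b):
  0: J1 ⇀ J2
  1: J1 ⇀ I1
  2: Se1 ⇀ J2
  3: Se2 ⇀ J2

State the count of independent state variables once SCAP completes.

1  (I1 all integral)

bond 2 |J2  (Se1 fixes effort; stroke away)
bond 3 |J2  (Se2 fixes effort; stroke away)
bond 0 |J1  (closing 1-jn rule on J2)
bond 1 |I1  (common-e at J1 fixed by 0)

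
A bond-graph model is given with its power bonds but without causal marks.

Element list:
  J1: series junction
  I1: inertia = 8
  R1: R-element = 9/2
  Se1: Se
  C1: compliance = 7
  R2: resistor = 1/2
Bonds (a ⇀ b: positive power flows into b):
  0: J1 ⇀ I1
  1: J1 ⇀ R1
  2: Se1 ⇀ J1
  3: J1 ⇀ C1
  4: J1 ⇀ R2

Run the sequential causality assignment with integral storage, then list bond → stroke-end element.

β2 stroke at J1  (Se1 (Se) sets effort on bond)
β0 stroke at I1  (I1 integral (f out))
β1 stroke at J1  (1-jn J1 has f-setter on 0)
β3 stroke at J1  (1-jn J1 has f-setter on 0)
β4 stroke at J1  (common-f at J1 fixed by 0)

b0 stroke→I1
b1 stroke→J1
b2 stroke→J1
b3 stroke→J1
b4 stroke→J1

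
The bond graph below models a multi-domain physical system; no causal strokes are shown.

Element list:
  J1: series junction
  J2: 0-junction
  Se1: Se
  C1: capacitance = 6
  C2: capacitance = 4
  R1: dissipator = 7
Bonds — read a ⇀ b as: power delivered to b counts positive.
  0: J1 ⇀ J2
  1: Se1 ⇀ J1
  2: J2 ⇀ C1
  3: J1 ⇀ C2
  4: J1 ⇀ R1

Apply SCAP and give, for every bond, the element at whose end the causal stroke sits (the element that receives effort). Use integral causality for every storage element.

bond 1 stroke→J1  (Se1: effort source, stroke at far end)
bond 2 stroke→J2  (C1 integral (e out))
bond 0 stroke→J1  (J2 effort already set via bond 2)
bond 3 stroke→J1  (prefer integral on C2)
bond 4 stroke→R1  (only one flow-in slot at J1)

b0 stroke at J1
b1 stroke at J1
b2 stroke at J2
b3 stroke at J1
b4 stroke at R1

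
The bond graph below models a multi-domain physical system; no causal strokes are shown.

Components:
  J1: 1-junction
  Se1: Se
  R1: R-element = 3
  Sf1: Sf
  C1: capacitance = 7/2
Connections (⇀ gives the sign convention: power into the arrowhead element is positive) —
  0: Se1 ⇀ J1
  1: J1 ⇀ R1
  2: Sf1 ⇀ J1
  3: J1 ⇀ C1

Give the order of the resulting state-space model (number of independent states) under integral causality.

bond 0 stroke at J1  (Se1 (Se) sets effort on bond)
bond 2 stroke at Sf1  (Sf1 fixes flow; stroke at Sf1)
bond 1 stroke at J1  (J1: bond 2 brought flow, rest push out)
bond 3 stroke at J1  (J1: bond 2 brought flow, rest push out)

1  (C1 all integral)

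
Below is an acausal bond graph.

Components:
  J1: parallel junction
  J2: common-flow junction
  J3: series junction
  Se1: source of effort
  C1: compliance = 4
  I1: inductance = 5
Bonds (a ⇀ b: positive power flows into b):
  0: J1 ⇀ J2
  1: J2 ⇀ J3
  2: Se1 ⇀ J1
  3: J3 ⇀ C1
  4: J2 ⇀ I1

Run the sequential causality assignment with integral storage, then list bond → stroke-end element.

b0 |J2
b1 |J2
b2 |J1
b3 |J3
b4 |I1

bond 2 →J1  (Se1: effort source, stroke at far end)
bond 0 →J2  (0-jn J1 has e-setter on 2)
bond 3 →J3  (C1 outputs effort q/C1)
bond 1 →J2  (J3: last free bond brings flow in)
bond 4 →I1  (J2 needs exactly one f-in)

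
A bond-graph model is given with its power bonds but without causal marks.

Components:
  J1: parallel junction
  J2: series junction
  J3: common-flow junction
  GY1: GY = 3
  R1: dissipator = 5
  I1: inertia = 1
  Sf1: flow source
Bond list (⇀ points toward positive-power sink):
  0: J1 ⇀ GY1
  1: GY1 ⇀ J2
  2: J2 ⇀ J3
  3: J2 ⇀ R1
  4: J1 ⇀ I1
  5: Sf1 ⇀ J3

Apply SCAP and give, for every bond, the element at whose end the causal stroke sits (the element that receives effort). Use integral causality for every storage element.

bond 5 stroke at Sf1  (Sf1 (Sf) sets flow on bond)
bond 2 stroke at J3  (common-f at J3 fixed by 5)
bond 1 stroke at J2  (common-f at J2 fixed by 2)
bond 3 stroke at J2  (J2 flow already set via bond 2)
bond 0 stroke at J1  (GY GY1: same side as bond 1)
bond 4 stroke at I1  (J1: bond 0 brought effort, rest push out)

b0 |J1
b1 |J2
b2 |J3
b3 |J2
b4 |I1
b5 |Sf1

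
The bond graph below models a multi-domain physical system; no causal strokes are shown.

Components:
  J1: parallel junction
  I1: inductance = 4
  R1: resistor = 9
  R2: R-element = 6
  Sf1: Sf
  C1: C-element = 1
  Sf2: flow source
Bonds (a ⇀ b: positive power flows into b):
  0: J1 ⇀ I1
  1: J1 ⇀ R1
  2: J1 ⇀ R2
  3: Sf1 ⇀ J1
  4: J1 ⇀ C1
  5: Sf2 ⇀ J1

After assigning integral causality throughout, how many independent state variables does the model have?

#3 stroke→Sf1  (Sf1: flow source, stroke at near end)
#5 stroke→Sf2  (Sf2: flow source, stroke at near end)
#0 stroke→I1  (I1 outputs flow p/I1)
#4 stroke→J1  (C1: C, integral causality)
#1 stroke→R1  (0-jn J1 has e-setter on 4)
#2 stroke→R2  (J1: bond 4 brought effort, rest push out)

2  (C1, I1 all integral)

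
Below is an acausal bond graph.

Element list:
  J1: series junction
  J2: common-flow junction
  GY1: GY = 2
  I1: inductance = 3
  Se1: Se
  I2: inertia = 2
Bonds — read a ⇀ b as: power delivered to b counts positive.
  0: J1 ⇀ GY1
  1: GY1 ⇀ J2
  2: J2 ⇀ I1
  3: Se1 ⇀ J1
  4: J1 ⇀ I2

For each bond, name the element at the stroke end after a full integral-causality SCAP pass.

#0 stroke→J1
#1 stroke→J2
#2 stroke→I1
#3 stroke→J1
#4 stroke→I2

β3 |J1  (Se1 fixes effort; stroke away)
β2 |I1  (I1 outputs flow p/I1)
β1 |J2  (J2 flow already set via bond 2)
β0 |J1  (GY GY1: same side as bond 1)
β4 |I2  (J1: last free bond brings flow in)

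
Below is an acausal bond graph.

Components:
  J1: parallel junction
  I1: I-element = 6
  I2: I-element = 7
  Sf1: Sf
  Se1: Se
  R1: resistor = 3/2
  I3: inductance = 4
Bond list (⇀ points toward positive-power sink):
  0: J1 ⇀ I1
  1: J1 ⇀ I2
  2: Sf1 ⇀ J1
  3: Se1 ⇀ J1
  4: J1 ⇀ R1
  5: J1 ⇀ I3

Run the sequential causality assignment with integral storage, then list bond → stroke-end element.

β0 |I1
β1 |I2
β2 |Sf1
β3 |J1
β4 |R1
β5 |I3

#2 stroke→Sf1  (source Sf1 imposes f)
#3 stroke→J1  (Se1: effort source, stroke at far end)
#0 stroke→I1  (common-e at J1 fixed by 3)
#1 stroke→I2  (common-e at J1 fixed by 3)
#4 stroke→R1  (J1: bond 3 brought effort, rest push out)
#5 stroke→I3  (J1 effort already set via bond 3)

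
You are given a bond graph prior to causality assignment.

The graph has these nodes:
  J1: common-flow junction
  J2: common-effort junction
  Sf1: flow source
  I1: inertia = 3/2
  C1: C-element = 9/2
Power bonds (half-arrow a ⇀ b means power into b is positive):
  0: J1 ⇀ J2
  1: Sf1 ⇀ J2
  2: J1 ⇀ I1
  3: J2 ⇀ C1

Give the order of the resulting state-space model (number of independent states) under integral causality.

2  (C1, I1 all integral)

β1 stroke→Sf1  (Sf1 (Sf) sets flow on bond)
β2 stroke→I1  (I1: I, integral causality)
β0 stroke→J1  (1-jn J1 has f-setter on 2)
β3 stroke→J2  (J2 needs exactly one e-in)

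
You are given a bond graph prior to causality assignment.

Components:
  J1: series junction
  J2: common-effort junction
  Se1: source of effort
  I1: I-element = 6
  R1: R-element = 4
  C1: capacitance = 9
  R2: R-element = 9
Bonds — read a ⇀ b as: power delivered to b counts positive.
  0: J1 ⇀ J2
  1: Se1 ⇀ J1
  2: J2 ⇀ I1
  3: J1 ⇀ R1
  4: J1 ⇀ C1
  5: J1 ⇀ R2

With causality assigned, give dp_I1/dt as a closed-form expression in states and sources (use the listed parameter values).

bond 1 →J1  (Se1 fixes effort; stroke away)
bond 2 →I1  (prefer integral on I1)
bond 0 →J2  (J2 needs exactly one e-in)
bond 3 →J1  (J1 flow already set via bond 0)
bond 4 →J1  (J1 flow already set via bond 0)
bond 5 →J1  (1-jn J1 has f-setter on 0)

dp_I1/dt = E_Se1 - 13*p_I1/6 - q_C1/9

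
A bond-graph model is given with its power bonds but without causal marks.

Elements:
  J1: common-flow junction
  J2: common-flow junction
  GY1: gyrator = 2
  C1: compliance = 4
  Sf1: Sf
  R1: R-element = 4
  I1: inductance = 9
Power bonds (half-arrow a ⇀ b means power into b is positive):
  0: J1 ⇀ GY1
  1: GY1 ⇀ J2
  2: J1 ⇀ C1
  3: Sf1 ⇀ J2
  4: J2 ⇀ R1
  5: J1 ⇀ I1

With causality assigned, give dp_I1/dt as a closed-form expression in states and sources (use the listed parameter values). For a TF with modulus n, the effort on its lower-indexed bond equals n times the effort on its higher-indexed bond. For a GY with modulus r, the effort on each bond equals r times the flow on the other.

β3 →Sf1  (Sf1 (Sf) sets flow on bond)
β1 →J2  (J2 flow already set via bond 3)
β4 →J2  (J2 flow already set via bond 3)
β0 →J1  (GY GY1: same side as bond 1)
β2 →J1  (C1: C, integral causality)
β5 →I1  (only one flow-in slot at J1)

dp_I1/dt = -2*F_Sf1 - q_C1/4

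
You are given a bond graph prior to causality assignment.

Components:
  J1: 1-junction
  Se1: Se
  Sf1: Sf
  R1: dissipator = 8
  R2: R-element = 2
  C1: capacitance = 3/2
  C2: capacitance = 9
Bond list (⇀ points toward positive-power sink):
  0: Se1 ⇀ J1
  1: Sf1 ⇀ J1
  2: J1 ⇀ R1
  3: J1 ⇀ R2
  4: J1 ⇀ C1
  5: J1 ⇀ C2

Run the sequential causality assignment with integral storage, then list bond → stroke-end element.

β0 →J1
β1 →Sf1
β2 →J1
β3 →J1
β4 →J1
β5 →J1

bond 0 stroke→J1  (Se1 (Se) sets effort on bond)
bond 1 stroke→Sf1  (Sf1 (Sf) sets flow on bond)
bond 2 stroke→J1  (J1: bond 1 brought flow, rest push out)
bond 3 stroke→J1  (1-jn J1 has f-setter on 1)
bond 4 stroke→J1  (J1: bond 1 brought flow, rest push out)
bond 5 stroke→J1  (J1 flow already set via bond 1)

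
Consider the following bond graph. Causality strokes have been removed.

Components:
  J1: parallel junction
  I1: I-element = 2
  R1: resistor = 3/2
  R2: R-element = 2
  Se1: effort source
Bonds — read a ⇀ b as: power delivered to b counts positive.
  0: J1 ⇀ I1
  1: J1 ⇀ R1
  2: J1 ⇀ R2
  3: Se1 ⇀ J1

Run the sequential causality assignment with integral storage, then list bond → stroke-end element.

β3 stroke at J1  (Se1: effort source, stroke at far end)
β0 stroke at I1  (0-jn J1 has e-setter on 3)
β1 stroke at R1  (0-jn J1 has e-setter on 3)
β2 stroke at R2  (J1 effort already set via bond 3)

bond 0 →I1
bond 1 →R1
bond 2 →R2
bond 3 →J1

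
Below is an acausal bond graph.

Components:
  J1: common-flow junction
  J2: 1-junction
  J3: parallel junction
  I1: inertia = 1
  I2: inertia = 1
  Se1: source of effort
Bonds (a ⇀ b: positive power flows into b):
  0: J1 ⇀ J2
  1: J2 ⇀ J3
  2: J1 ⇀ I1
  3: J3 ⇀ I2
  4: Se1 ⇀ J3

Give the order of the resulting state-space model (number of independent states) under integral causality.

2  (I1, I2 all integral)

b4 stroke→J3  (Se1: effort source, stroke at far end)
b1 stroke→J2  (J3 effort already set via bond 4)
b3 stroke→I2  (common-e at J3 fixed by 4)
b0 stroke→J1  (closing 1-jn rule on J2)
b2 stroke→I1  (only one flow-in slot at J1)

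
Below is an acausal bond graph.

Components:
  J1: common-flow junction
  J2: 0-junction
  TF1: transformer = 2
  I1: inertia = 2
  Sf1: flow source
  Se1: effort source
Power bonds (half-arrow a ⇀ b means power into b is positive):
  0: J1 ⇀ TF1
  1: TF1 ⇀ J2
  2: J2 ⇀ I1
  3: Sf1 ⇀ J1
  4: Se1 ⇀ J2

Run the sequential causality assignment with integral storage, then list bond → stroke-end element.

bond 3 stroke at Sf1  (Sf1 (Sf) sets flow on bond)
bond 4 stroke at J2  (Se1 (Se) sets effort on bond)
bond 0 stroke at J1  (J1 flow already set via bond 3)
bond 1 stroke at TF1  (common-e at J2 fixed by 4)
bond 2 stroke at I1  (0-jn J2 has e-setter on 4)

b0 →J1
b1 →TF1
b2 →I1
b3 →Sf1
b4 →J2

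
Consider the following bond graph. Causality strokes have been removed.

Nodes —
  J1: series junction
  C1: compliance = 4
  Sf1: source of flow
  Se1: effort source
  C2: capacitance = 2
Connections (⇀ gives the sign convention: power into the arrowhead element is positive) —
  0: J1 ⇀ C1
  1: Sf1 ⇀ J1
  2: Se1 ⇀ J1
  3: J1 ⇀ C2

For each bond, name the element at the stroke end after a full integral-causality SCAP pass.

#1 →Sf1  (Sf1 fixes flow; stroke at Sf1)
#2 →J1  (Se1: effort source, stroke at far end)
#0 →J1  (common-f at J1 fixed by 1)
#3 →J1  (1-jn J1 has f-setter on 1)

#0 stroke→J1
#1 stroke→Sf1
#2 stroke→J1
#3 stroke→J1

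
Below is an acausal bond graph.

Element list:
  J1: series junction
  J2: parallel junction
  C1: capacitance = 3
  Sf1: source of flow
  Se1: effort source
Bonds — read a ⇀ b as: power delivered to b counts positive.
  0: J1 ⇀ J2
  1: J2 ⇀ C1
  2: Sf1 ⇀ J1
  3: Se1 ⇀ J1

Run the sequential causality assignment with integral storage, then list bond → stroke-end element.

b2 stroke→Sf1  (Sf1: flow source, stroke at near end)
b3 stroke→J1  (Se1 (Se) sets effort on bond)
b0 stroke→J1  (1-jn J1 has f-setter on 2)
b1 stroke→J2  (only one effort-in slot at J2)

b0 →J1
b1 →J2
b2 →Sf1
b3 →J1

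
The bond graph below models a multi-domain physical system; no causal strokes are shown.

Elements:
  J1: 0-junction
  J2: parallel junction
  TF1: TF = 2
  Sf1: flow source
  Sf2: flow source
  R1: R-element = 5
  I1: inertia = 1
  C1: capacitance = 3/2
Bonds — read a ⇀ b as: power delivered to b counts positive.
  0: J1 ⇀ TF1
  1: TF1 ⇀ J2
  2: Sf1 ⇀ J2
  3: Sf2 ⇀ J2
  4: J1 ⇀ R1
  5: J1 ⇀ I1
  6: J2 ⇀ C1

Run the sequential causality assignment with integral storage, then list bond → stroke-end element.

bond 2 stroke at Sf1  (Sf1 (Sf) sets flow on bond)
bond 3 stroke at Sf2  (source Sf2 imposes f)
bond 5 stroke at I1  (I1 outputs flow p/I1)
bond 6 stroke at J2  (prefer integral on C1)
bond 1 stroke at TF1  (0-jn J2 has e-setter on 6)
bond 0 stroke at J1  (TF1 one-in-one-out from 1)
bond 4 stroke at R1  (J1 effort already set via bond 0)

b0 stroke at J1
b1 stroke at TF1
b2 stroke at Sf1
b3 stroke at Sf2
b4 stroke at R1
b5 stroke at I1
b6 stroke at J2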